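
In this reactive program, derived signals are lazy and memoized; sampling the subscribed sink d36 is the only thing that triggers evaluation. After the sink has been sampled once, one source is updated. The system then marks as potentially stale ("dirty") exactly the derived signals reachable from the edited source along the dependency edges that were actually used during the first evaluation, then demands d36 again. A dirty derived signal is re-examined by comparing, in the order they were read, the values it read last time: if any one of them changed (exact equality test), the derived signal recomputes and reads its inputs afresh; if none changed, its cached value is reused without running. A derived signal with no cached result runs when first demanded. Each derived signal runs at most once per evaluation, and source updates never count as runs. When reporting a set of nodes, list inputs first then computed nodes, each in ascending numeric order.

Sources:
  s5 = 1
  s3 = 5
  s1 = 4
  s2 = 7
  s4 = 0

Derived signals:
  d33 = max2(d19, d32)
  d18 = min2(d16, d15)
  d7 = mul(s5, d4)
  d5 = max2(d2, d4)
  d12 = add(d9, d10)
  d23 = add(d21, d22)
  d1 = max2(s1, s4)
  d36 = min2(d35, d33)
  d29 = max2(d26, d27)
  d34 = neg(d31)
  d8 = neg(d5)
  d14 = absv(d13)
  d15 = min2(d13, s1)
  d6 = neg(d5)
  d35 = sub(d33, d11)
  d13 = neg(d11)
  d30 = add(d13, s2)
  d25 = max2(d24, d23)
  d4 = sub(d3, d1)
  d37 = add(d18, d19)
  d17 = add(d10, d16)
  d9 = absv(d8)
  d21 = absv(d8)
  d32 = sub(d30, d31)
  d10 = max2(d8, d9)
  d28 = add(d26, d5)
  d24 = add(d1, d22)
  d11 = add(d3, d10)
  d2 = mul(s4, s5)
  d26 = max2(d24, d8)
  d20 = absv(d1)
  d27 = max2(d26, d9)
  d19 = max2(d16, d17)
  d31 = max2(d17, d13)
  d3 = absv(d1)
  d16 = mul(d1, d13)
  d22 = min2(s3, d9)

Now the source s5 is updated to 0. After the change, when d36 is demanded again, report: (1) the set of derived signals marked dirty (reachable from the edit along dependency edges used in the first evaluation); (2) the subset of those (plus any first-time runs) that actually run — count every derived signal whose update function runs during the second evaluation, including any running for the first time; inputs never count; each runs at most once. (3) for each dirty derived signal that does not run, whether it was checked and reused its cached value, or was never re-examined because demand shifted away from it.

The edit dirties: d2, d5, d8, d9, d10, d11, d13, d16, d17, d19, d30, d31, d32, d33, d35, d36.
1 derived signals run: d2.
Cache hits after checking: d5, d8, d9, d10, d11, d13, d16, d17, d19, d30, d31, d32, d33, d35, d36.
Note the absorption at d2: it re-runs yet its value is the same, leaving the output's value untouched.

First demand of the output computes:
  d1 = max2(4, 0) = 4
  d2 = mul(0, 1) = 0
  d3 = absv(4) = 4
  d4 = sub(4, 4) = 0
  d5 = max2(0, 0) = 0
  d8 = neg(0) = 0
  d9 = absv(0) = 0
  d10 = max2(0, 0) = 0
  d11 = add(4, 0) = 4
  d13 = neg(4) = -4
  d16 = mul(4, -4) = -16
  d17 = add(0, -16) = -16
  d19 = max2(-16, -16) = -16
  d30 = add(-4, 7) = 3
  d31 = max2(-16, -4) = -4
  d32 = sub(3, -4) = 7
  d33 = max2(-16, 7) = 7
  d35 = sub(7, 4) = 3
  d36 = min2(3, 7) = 3

After the edit, cleaning proceeds:
  d2: a read changed (s5 1->0) — executes, giving 0 — identical to its old value.
  d5: dirty, but its reads are unchanged (d2 unchanged, d4 unchanged); cached 0 stands.
  d8: dirty, but its reads are unchanged (d5 unchanged); cached 0 stands.
  d9: dirty, but its reads are unchanged (d8 unchanged); cached 0 stands.
  d10: dirty, but its reads are unchanged (d8 unchanged, d9 unchanged); cached 0 stands.
  d11: dirty, but its reads are unchanged (d3 unchanged, d10 unchanged); cached 4 stands.
  d13: dirty, but its reads are unchanged (d11 unchanged); cached -4 stands.
  d16: dirty, but its reads are unchanged (d1 unchanged, d13 unchanged); cached -16 stands.
  d17: dirty, but its reads are unchanged (d10 unchanged, d16 unchanged); cached -16 stands.
  d19: dirty, but its reads are unchanged (d16 unchanged, d17 unchanged); cached -16 stands.
  d30: dirty, but its reads are unchanged (d13 unchanged, s2 unchanged); cached 3 stands.
  d31: dirty, but its reads are unchanged (d17 unchanged, d13 unchanged); cached -4 stands.
  d32: dirty, but its reads are unchanged (d30 unchanged, d31 unchanged); cached 7 stands.
  d33: dirty, but its reads are unchanged (d19 unchanged, d32 unchanged); cached 7 stands.
  d35: dirty, but its reads are unchanged (d33 unchanged, d11 unchanged); cached 3 stands.
  d36: dirty, but its reads are unchanged (d35 unchanged, d33 unchanged); cached 3 stands.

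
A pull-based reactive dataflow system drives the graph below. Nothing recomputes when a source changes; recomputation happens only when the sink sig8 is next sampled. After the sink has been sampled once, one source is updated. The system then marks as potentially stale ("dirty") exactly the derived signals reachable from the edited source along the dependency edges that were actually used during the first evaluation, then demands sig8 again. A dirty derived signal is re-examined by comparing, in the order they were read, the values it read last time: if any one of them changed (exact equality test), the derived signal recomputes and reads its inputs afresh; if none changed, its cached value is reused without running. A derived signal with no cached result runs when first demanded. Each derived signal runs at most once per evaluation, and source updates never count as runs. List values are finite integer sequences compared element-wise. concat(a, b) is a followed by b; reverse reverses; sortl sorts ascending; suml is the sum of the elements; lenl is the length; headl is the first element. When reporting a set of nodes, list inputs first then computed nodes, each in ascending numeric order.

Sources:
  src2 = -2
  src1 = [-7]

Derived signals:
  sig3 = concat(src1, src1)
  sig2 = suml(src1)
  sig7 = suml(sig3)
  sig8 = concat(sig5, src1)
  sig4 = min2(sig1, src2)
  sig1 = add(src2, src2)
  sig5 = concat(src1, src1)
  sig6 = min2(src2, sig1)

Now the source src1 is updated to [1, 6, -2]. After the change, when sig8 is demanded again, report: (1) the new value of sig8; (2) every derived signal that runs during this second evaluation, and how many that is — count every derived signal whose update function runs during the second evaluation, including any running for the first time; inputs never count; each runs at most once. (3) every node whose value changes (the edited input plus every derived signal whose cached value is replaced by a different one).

New value of sig8: [1, 6, -2, 1, 6, -2, 1, 6, -2].
Derived signals that run: sig5, sig8 — 2 in total.
Values that change: src1, sig5, sig8.

First evaluation (everything demanded from the output):
  sig5 = concat([-7], [-7]) = [-7, -7]
  sig8 = concat([-7, -7], [-7]) = [-7, -7, -7]

Propagation after the edit:
  sig5: runs — src1 [-7]->[1, 6, -2]; src1 [-7]->[1, 6, -2]; result [1, 6, -2, 1, 6, -2].
  sig8: runs — sig5 [-7, -7]->[1, 6, -2, 1, 6, -2]; src1 [-7]->[1, 6, -2]; result [1, 6, -2, 1, 6, -2, 1, 6, -2].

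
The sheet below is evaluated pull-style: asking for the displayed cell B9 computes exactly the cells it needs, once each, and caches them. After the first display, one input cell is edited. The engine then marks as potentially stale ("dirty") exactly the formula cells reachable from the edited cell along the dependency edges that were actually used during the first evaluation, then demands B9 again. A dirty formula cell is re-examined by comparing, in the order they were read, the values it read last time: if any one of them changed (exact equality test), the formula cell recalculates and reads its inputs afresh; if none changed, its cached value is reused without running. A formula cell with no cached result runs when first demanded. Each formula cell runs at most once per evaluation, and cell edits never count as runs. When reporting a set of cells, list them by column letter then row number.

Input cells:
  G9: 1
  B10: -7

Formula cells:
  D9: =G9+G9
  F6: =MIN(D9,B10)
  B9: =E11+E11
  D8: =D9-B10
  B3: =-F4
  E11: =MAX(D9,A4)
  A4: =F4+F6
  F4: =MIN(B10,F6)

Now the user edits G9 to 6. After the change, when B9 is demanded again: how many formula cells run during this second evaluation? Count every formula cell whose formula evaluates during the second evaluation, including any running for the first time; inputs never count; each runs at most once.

First demand of the output computes:
  D9 = 1 + 1 = 2
  F6 = MIN(2, -7) = -7
  F4 = MIN(-7, -7) = -7
  A4 = -7 + -7 = -14
  E11 = MAX(2, -14) = 2
  B9 = 2 + 2 = 4

After the edit, cleaning proceeds:
  D9: a read changed (G9 1->6; G9 1->6) — executes, giving 12.
  F6: a read changed (D9 2->12) — executes, giving -7 — identical to its old value.
  F4: dirty, but its reads are unchanged (B10 unchanged, F6 unchanged); cached -7 stands.
  A4: dirty, but its reads are unchanged (F4 unchanged, F6 unchanged); cached -14 stands.
  E11: a read changed (D9 2->12) — executes, giving 12.
  B9: a read changed (E11 2->12; E11 2->12) — executes, giving 24.

Note where the cutoff bites: F4 is checked, finds nothing changed, and keeps its cache.

4 formula cells run: B9, D9, E11, F6.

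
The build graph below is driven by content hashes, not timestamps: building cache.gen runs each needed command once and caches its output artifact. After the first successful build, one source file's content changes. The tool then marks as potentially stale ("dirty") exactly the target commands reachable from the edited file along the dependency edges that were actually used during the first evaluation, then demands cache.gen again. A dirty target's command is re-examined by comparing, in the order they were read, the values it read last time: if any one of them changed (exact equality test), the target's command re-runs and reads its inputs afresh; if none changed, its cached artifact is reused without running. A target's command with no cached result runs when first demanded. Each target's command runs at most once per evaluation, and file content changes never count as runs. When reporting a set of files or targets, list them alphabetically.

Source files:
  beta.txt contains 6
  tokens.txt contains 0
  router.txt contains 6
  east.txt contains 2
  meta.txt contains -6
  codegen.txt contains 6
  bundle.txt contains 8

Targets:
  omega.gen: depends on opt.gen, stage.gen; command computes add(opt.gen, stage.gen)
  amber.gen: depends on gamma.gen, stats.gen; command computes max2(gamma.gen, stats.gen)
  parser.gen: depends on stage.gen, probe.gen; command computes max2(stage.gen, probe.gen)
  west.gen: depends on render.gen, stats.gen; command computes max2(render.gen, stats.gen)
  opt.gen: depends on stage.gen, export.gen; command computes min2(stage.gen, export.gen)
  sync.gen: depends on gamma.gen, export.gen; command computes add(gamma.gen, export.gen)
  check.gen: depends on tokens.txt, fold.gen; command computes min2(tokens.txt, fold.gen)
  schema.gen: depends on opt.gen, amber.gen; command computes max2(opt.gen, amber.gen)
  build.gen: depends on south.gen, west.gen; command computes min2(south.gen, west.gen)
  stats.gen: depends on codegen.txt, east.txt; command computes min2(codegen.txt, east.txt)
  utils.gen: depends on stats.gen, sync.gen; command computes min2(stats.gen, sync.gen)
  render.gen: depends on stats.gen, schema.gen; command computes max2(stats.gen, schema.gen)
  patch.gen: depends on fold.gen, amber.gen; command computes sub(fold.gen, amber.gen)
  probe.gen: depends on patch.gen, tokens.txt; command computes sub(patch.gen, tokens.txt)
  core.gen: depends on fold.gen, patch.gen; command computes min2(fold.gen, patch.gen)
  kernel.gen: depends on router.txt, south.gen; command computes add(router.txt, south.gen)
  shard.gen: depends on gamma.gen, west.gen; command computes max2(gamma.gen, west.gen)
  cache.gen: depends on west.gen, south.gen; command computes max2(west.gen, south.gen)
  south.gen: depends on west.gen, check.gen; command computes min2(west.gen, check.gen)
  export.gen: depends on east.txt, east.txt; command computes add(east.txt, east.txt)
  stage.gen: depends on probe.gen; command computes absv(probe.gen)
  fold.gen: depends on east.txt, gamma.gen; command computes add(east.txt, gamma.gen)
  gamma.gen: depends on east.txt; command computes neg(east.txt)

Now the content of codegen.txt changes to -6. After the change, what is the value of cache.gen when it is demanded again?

cache.gen now evaluates to 2.
The important point: at opt.gen every value read last time is unchanged, so the dirty flag clears without a run.

Initial pass — values computed on the first demand:
  export.gen = add(2, 2) = 4
  gamma.gen = neg(2) = -2
  fold.gen = add(2, -2) = 0
  check.gen = min2(0, 0) = 0
  stats.gen = min2(6, 2) = 2
  amber.gen = max2(-2, 2) = 2
  patch.gen = sub(0, 2) = -2
  probe.gen = sub(-2, 0) = -2
  stage.gen = absv(-2) = 2
  opt.gen = min2(2, 4) = 2
  schema.gen = max2(2, 2) = 2
  render.gen = max2(2, 2) = 2
  west.gen = max2(2, 2) = 2
  south.gen = min2(2, 0) = 0
  cache.gen = max2(2, 0) = 2

Second demand — change propagation:
  stats.gen: re-runs because codegen.txt 6->-6; new result -6.
  amber.gen: re-runs because stats.gen 2->-6; new result -2.
  patch.gen: re-runs because amber.gen 2->-2; new result 2.
  probe.gen: re-runs because patch.gen -2->2; new result 2.
  stage.gen: re-runs because probe.gen -2->2; new result 2 (unchanged).
  opt.gen: re-examined; everything it read last time is the same (stage.gen unchanged, export.gen unchanged) — cache 2 kept, no run.
  schema.gen: re-runs because amber.gen 2->-2; new result 2 (unchanged).
  render.gen: re-runs because stats.gen 2->-6; new result 2 (unchanged).
  west.gen: re-runs because stats.gen 2->-6; new result 2 (unchanged).
  south.gen: re-examined; everything it read last time is the same (west.gen unchanged, check.gen unchanged) — cache 0 kept, no run.
  cache.gen: re-examined; everything it read last time is the same (west.gen unchanged, south.gen unchanged) — cache 2 kept, no run.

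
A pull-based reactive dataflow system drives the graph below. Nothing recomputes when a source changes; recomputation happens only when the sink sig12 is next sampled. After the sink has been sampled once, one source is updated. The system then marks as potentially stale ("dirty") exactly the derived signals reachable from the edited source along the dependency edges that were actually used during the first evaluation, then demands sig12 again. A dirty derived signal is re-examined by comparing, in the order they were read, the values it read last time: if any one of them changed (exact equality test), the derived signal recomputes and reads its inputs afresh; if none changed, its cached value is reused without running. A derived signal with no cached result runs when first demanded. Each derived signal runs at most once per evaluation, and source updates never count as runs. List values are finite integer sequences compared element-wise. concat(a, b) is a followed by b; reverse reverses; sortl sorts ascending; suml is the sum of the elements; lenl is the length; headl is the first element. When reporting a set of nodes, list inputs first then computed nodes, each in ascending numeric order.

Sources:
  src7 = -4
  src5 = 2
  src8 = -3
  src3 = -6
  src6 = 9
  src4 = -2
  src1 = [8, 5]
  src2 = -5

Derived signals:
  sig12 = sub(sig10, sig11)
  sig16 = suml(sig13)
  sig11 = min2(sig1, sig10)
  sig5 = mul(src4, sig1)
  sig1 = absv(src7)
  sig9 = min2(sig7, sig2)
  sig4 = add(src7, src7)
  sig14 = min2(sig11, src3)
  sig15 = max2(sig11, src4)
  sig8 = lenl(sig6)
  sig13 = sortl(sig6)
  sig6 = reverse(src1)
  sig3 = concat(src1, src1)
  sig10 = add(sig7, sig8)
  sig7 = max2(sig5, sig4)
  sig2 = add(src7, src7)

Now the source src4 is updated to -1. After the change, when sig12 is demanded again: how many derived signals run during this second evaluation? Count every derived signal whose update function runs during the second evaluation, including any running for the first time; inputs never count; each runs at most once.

First evaluation (everything demanded from the output):
  sig1 = absv(-4) = 4
  sig4 = add(-4, -4) = -8
  sig5 = mul(-2, 4) = -8
  sig6 = reverse([8, 5]) = [5, 8]
  sig7 = max2(-8, -8) = -8
  sig8 = lenl([5, 8]) = 2
  sig10 = add(-8, 2) = -6
  sig11 = min2(4, -6) = -6
  sig12 = sub(-6, -6) = 0

Propagation after the edit:
  sig5: runs — src4 -2->-1; result -4.
  sig7: runs — sig5 -8->-4; result -4.
  sig10: runs — sig7 -8->-4; result -2.
  sig11: runs — sig10 -6->-2; result -2.
  sig12: runs — sig10 -6->-2; sig11 -6->-2; result 0 (same value as before).

Derived signals that run: sig5, sig7, sig10, sig11, sig12 — 5 in total.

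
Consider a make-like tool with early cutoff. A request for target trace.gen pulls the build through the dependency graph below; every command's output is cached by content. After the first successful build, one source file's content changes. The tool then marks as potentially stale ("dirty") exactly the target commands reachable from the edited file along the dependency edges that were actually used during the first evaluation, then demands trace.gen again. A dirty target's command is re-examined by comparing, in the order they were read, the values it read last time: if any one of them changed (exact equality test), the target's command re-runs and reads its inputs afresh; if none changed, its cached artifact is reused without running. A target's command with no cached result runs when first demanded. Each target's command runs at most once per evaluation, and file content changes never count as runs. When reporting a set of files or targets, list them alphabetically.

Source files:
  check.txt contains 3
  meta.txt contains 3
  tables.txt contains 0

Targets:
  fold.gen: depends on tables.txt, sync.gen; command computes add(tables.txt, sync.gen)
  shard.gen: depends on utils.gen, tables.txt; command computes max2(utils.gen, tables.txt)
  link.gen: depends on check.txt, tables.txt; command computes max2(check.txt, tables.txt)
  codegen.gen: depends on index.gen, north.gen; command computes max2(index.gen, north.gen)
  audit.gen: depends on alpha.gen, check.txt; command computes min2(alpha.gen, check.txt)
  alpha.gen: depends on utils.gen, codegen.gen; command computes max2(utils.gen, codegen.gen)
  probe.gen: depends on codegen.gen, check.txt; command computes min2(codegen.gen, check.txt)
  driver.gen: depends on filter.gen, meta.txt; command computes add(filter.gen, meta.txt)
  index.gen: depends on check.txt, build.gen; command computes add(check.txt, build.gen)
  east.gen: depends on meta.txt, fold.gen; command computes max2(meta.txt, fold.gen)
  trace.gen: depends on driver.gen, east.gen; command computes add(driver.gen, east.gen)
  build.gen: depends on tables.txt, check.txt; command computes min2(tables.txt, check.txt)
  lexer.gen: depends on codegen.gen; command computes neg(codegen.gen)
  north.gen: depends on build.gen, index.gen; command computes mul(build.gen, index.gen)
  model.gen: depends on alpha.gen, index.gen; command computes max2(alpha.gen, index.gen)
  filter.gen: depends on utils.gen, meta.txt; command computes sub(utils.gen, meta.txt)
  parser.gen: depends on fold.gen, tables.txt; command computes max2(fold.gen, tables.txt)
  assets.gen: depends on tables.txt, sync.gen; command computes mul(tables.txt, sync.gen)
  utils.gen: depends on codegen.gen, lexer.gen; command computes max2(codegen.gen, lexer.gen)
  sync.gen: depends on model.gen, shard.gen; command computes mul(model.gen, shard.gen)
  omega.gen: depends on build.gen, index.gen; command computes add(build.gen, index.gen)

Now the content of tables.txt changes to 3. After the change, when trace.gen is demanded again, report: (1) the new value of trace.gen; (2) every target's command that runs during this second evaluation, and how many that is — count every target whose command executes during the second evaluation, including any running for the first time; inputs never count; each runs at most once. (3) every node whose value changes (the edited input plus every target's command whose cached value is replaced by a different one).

Demanding trace.gen again yields 345.
15 target commands run: alpha.gen, build.gen, codegen.gen, driver.gen, east.gen, filter.gen, fold.gen, index.gen, lexer.gen, model.gen, north.gen, shard.gen, sync.gen, trace.gen, utils.gen.
The nodes whose values change: alpha.gen, build.gen, codegen.gen, driver.gen, east.gen, filter.gen, fold.gen, index.gen, lexer.gen, model.gen, north.gen, shard.gen, sync.gen, tables.txt, trace.gen, utils.gen.

First demand of the output computes:
  build.gen = min2(0, 3) = 0
  index.gen = add(3, 0) = 3
  north.gen = mul(0, 3) = 0
  codegen.gen = max2(3, 0) = 3
  lexer.gen = neg(3) = -3
  utils.gen = max2(3, -3) = 3
  alpha.gen = max2(3, 3) = 3
  filter.gen = sub(3, 3) = 0
  driver.gen = add(0, 3) = 3
  model.gen = max2(3, 3) = 3
  shard.gen = max2(3, 0) = 3
  sync.gen = mul(3, 3) = 9
  fold.gen = add(0, 9) = 9
  east.gen = max2(3, 9) = 9
  trace.gen = add(3, 9) = 12

After the edit, cleaning proceeds:
  build.gen: a read changed (tables.txt 0->3) — executes, giving 3.
  index.gen: a read changed (build.gen 0->3) — executes, giving 6.
  north.gen: a read changed (build.gen 0->3; index.gen 3->6) — executes, giving 18.
  codegen.gen: a read changed (index.gen 3->6; north.gen 0->18) — executes, giving 18.
  lexer.gen: a read changed (codegen.gen 3->18) — executes, giving -18.
  utils.gen: a read changed (codegen.gen 3->18; lexer.gen -3->-18) — executes, giving 18.
  alpha.gen: a read changed (utils.gen 3->18; codegen.gen 3->18) — executes, giving 18.
  filter.gen: a read changed (utils.gen 3->18) — executes, giving 15.
  driver.gen: a read changed (filter.gen 0->15) — executes, giving 18.
  model.gen: a read changed (alpha.gen 3->18; index.gen 3->6) — executes, giving 18.
  shard.gen: a read changed (utils.gen 3->18; tables.txt 0->3) — executes, giving 18.
  sync.gen: a read changed (model.gen 3->18; shard.gen 3->18) — executes, giving 324.
  fold.gen: a read changed (tables.txt 0->3; sync.gen 9->324) — executes, giving 327.
  east.gen: a read changed (fold.gen 9->327) — executes, giving 327.
  trace.gen: a read changed (driver.gen 3->18; east.gen 9->327) — executes, giving 345.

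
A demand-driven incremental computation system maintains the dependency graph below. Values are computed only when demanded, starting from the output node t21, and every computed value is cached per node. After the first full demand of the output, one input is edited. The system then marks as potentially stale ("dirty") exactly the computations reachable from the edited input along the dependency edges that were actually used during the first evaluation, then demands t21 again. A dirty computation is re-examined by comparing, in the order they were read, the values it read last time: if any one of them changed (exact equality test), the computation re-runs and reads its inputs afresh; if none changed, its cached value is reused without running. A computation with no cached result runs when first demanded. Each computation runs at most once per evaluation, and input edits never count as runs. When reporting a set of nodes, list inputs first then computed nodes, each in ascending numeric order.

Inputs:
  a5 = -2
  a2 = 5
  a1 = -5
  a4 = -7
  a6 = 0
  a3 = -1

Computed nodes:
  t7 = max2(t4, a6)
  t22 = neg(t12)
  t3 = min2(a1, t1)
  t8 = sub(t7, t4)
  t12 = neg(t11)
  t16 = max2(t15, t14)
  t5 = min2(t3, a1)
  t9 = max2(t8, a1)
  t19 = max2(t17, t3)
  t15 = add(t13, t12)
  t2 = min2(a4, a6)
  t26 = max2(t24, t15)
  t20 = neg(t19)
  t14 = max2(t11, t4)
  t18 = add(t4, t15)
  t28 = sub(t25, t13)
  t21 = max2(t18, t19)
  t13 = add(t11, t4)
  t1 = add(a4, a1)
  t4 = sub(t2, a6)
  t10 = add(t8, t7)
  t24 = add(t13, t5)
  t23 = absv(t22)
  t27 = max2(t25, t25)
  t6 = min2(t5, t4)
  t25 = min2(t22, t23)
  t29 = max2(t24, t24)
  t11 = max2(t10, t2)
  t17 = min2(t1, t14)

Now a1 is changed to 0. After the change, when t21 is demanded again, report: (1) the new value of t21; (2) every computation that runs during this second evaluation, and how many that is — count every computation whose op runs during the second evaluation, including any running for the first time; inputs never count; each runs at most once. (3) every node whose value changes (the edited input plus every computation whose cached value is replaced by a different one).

First evaluation (everything demanded from the output):
  t1 = add(-7, -5) = -12
  t2 = min2(-7, 0) = -7
  t3 = min2(-5, -12) = -12
  t4 = sub(-7, 0) = -7
  t7 = max2(-7, 0) = 0
  t8 = sub(0, -7) = 7
  t10 = add(7, 0) = 7
  t11 = max2(7, -7) = 7
  t12 = neg(7) = -7
  t13 = add(7, -7) = 0
  t14 = max2(7, -7) = 7
  t15 = add(0, -7) = -7
  t17 = min2(-12, 7) = -12
  t18 = add(-7, -7) = -14
  t19 = max2(-12, -12) = -12
  t21 = max2(-14, -12) = -12

Propagation after the edit:
  t1: runs — a1 -5->0; result -7.
  t3: runs — a1 -5->0; t1 -12->-7; result -7.
  t17: runs — t1 -12->-7; result -7.
  t19: runs — t17 -12->-7; t3 -12->-7; result -7.
  t21: runs — t19 -12->-7; result -7.

New value of t21: -7.
Computations that run: t1, t3, t17, t19, t21 — 5 in total.
Values that change: a1, t1, t3, t17, t19, t21.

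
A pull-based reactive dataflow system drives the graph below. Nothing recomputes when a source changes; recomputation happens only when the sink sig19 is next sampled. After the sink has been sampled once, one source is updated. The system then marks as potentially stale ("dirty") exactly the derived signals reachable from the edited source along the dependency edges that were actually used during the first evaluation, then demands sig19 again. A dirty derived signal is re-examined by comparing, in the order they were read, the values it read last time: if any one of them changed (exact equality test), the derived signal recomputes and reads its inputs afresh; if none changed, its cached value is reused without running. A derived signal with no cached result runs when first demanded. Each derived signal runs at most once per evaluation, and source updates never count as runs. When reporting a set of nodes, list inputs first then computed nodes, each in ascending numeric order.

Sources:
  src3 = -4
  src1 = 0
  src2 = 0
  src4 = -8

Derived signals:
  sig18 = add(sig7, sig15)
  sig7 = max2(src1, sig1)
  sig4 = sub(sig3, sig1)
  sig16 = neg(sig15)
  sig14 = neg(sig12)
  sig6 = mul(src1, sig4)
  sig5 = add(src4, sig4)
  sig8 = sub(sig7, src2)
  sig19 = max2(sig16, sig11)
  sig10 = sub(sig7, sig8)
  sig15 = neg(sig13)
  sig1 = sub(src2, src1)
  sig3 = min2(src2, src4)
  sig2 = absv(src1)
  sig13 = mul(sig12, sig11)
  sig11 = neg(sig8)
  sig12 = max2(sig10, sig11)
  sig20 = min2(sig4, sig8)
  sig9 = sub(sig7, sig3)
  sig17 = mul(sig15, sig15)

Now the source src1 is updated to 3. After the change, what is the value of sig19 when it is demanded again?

First evaluation (everything demanded from the output):
  sig1 = sub(0, 0) = 0
  sig7 = max2(0, 0) = 0
  sig8 = sub(0, 0) = 0
  sig10 = sub(0, 0) = 0
  sig11 = neg(0) = 0
  sig12 = max2(0, 0) = 0
  sig13 = mul(0, 0) = 0
  sig15 = neg(0) = 0
  sig16 = neg(0) = 0
  sig19 = max2(0, 0) = 0

Propagation after the edit:
  sig1: runs — src1 0->3; result -3.
  sig7: runs — src1 0->3; sig1 0->-3; result 3.
  sig8: runs — sig7 0->3; result 3.
  sig10: runs — sig7 0->3; sig8 0->3; result 0 (same value as before).
  sig11: runs — sig8 0->3; result -3.
  sig12: runs — sig11 0->-3; result 0 (same value as before).
  sig13: runs — sig11 0->-3; result 0 (same value as before).
  sig15: checked — values it read are unchanged (sig13 unchanged); reused cached 0 without running.
  sig16: checked — values it read are unchanged (sig15 unchanged); reused cached 0 without running.
  sig19: runs — sig11 0->-3; result 0 (same value as before).

Key observation: the cutoff stops propagation at sig15 — its inputs' values are unchanged, so it reuses its cache.

New value of sig19: 0.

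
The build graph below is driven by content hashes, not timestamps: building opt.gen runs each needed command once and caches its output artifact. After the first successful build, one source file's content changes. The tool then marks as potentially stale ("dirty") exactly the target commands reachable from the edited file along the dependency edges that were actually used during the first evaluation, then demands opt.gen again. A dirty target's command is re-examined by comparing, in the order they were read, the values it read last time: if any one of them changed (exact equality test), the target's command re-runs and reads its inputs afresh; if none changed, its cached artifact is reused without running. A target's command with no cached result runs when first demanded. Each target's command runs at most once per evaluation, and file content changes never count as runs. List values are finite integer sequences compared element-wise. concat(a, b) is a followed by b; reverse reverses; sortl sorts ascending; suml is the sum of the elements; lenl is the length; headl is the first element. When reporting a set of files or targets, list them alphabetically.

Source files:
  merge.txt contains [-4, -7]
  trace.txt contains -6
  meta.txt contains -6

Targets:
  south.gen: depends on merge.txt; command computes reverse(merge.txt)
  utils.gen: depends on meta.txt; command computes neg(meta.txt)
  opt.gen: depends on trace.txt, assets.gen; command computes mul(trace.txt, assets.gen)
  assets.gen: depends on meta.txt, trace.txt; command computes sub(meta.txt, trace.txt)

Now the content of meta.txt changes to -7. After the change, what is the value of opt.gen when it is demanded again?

Initial pass — values computed on the first demand:
  assets.gen = sub(-6, -6) = 0
  opt.gen = mul(-6, 0) = 0

Second demand — change propagation:
  assets.gen: re-runs because meta.txt -6->-7; new result -1.
  opt.gen: re-runs because assets.gen 0->-1; new result 6.

opt.gen now evaluates to 6.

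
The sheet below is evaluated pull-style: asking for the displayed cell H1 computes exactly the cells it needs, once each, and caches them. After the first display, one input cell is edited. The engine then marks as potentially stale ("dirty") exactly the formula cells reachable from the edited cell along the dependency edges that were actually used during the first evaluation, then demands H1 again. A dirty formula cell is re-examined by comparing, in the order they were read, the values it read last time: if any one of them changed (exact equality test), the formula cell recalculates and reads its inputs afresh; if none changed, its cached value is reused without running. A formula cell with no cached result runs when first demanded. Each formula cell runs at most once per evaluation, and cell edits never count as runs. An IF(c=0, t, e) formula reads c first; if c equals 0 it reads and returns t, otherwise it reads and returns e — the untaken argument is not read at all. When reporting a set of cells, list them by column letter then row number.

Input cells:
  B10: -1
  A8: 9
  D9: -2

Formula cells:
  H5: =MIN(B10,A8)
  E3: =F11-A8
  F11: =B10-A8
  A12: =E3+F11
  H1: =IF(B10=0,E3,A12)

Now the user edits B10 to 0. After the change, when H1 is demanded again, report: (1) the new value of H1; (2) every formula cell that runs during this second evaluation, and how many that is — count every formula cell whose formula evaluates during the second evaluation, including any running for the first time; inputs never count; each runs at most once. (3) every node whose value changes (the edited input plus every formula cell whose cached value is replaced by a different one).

First demand of the output computes:
  F11 = -1 - 9 = -10
  E3 = -10 - 9 = -19
  A12 = -19 + -10 = -29
  H1 = IF(B10=0: B10=-1 -> else branch A12) = -29

After the edit, cleaning proceeds:
  F11: a read changed (B10 -1->0) — executes, giving -9.
  E3: a read changed (F11 -10->-9) — executes, giving -18.
  A12: stays stale; no demand reaches it after the flip.
  H1: a read changed (B10 -1->0) — executes, giving -18.

Note the branch switch — demand abandons A12, which is never re-examined.

Demanding H1 again yields -18.
3 formula cells run: E3, F11, H1.
The nodes whose values change: B10, E3, F11, H1.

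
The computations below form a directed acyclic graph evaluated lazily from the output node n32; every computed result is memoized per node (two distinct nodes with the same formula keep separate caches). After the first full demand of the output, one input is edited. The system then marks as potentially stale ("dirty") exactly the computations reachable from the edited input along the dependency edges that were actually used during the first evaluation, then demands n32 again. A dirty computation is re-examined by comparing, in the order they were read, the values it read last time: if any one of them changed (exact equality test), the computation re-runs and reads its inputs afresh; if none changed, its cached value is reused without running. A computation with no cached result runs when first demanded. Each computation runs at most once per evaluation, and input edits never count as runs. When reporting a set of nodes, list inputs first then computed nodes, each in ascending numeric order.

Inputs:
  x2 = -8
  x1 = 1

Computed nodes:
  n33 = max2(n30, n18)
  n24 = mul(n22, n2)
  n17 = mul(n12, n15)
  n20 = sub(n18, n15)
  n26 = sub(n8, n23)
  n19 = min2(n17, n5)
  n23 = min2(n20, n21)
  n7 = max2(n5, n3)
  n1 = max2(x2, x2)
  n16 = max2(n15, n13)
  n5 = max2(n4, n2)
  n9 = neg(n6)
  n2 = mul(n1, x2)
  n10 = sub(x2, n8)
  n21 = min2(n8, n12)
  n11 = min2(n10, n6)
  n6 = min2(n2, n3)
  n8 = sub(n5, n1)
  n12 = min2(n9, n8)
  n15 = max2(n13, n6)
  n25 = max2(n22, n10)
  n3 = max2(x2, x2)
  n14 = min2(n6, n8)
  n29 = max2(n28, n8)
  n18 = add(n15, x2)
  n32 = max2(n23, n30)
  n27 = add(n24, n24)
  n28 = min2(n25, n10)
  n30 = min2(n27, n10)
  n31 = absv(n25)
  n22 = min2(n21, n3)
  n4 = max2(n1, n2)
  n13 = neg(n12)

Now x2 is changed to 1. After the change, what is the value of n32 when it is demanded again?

First demand of the output computes:
  n1 = max2(-8, -8) = -8
  n2 = mul(-8, -8) = 64
  n3 = max2(-8, -8) = -8
  n4 = max2(-8, 64) = 64
  n5 = max2(64, 64) = 64
  n6 = min2(64, -8) = -8
  n8 = sub(64, -8) = 72
  n9 = neg(-8) = 8
  n10 = sub(-8, 72) = -80
  n12 = min2(8, 72) = 8
  n13 = neg(8) = -8
  n15 = max2(-8, -8) = -8
  n18 = add(-8, -8) = -16
  n20 = sub(-16, -8) = -8
  n21 = min2(72, 8) = 8
  n22 = min2(8, -8) = -8
  n23 = min2(-8, 8) = -8
  n24 = mul(-8, 64) = -512
  n27 = add(-512, -512) = -1024
  n30 = min2(-1024, -80) = -1024
  n32 = max2(-8, -1024) = -8

After the edit, cleaning proceeds:
  n1: a read changed (x2 -8->1; x2 -8->1) — executes, giving 1.
  n2: a read changed (n1 -8->1; x2 -8->1) — executes, giving 1.
  n3: a read changed (x2 -8->1; x2 -8->1) — executes, giving 1.
  n4: a read changed (n1 -8->1; n2 64->1) — executes, giving 1.
  n5: a read changed (n4 64->1; n2 64->1) — executes, giving 1.
  n6: a read changed (n2 64->1; n3 -8->1) — executes, giving 1.
  n8: a read changed (n5 64->1; n1 -8->1) — executes, giving 0.
  n9: a read changed (n6 -8->1) — executes, giving -1.
  n10: a read changed (x2 -8->1; n8 72->0) — executes, giving 1.
  n12: a read changed (n9 8->-1; n8 72->0) — executes, giving -1.
  n13: a read changed (n12 8->-1) — executes, giving 1.
  n15: a read changed (n13 -8->1; n6 -8->1) — executes, giving 1.
  n18: a read changed (n15 -8->1; x2 -8->1) — executes, giving 2.
  n20: a read changed (n18 -16->2; n15 -8->1) — executes, giving 1.
  n21: a read changed (n8 72->0; n12 8->-1) — executes, giving -1.
  n22: a read changed (n21 8->-1; n3 -8->1) — executes, giving -1.
  n23: a read changed (n20 -8->1; n21 8->-1) — executes, giving -1.
  n24: a read changed (n22 -8->-1; n2 64->1) — executes, giving -1.
  n27: a read changed (n24 -512->-1; n24 -512->-1) — executes, giving -2.
  n30: a read changed (n27 -1024->-2; n10 -80->1) — executes, giving -2.
  n32: a read changed (n23 -8->-1; n30 -1024->-2) — executes, giving -1.

Demanding n32 again yields -1.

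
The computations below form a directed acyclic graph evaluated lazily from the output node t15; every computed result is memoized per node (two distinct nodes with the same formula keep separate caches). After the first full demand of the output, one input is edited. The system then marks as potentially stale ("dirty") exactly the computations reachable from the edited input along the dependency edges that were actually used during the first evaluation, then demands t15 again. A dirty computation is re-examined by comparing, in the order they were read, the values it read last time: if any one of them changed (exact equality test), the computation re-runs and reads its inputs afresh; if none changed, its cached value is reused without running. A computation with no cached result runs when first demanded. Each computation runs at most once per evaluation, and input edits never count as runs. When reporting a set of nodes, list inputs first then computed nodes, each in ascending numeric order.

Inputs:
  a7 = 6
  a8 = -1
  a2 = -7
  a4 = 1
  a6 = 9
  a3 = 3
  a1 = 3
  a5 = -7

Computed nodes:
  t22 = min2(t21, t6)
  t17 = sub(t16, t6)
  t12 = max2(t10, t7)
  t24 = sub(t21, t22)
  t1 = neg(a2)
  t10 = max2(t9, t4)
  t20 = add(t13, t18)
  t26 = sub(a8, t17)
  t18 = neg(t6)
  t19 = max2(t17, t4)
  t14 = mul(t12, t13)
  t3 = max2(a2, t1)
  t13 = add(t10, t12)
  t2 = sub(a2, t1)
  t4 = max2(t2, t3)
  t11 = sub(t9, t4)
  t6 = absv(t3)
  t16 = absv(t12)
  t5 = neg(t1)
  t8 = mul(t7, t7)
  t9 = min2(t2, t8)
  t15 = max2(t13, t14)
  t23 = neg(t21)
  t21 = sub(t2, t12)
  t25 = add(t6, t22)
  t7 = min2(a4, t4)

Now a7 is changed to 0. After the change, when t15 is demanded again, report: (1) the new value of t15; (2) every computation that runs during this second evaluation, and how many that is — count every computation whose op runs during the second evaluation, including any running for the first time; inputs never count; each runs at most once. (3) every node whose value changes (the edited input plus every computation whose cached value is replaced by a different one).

Demanding t15 again yields 98.
0 computations run: none.
The nodes whose values change: a7.
Note the shortcut — nothing in the graph depends on a7 at all, so no recomputation happens.

First demand of the output computes:
  t1 = neg(-7) = 7
  t2 = sub(-7, 7) = -14
  t3 = max2(-7, 7) = 7
  t4 = max2(-14, 7) = 7
  t7 = min2(1, 7) = 1
  t8 = mul(1, 1) = 1
  t9 = min2(-14, 1) = -14
  t10 = max2(-14, 7) = 7
  t12 = max2(7, 1) = 7
  t13 = add(7, 7) = 14
  t14 = mul(7, 14) = 98
  t15 = max2(14, 98) = 98

After the edit, cleaning proceeds:
  no node depends on a7 at all; the second demand re-runs nothing.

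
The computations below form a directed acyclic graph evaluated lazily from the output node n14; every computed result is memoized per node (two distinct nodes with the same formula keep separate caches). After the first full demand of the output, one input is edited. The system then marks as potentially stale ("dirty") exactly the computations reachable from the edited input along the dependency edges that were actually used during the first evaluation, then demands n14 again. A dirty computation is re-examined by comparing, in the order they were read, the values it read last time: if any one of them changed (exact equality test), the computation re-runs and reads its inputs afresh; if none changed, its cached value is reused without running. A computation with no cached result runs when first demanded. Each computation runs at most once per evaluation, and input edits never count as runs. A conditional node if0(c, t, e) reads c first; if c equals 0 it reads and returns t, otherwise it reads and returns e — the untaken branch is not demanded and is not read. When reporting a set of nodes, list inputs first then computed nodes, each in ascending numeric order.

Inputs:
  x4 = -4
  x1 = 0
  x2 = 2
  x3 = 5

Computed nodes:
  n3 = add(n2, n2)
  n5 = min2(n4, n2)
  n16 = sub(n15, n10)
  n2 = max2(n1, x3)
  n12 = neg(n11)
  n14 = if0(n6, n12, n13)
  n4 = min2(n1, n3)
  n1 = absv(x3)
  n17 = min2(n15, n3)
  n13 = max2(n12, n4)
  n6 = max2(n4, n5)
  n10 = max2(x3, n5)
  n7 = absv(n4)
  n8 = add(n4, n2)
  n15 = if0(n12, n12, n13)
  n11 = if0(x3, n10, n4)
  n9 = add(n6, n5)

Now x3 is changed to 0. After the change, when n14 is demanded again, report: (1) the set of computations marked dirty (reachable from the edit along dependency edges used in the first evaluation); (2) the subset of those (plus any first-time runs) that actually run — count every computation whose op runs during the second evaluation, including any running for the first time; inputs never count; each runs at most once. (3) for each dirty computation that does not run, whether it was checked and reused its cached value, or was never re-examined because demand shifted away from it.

The edit dirties: n1, n2, n3, n4, n5, n6, n11, n12, n13, n14.
10 computations run: n1, n2, n3, n4, n5, n6, n10, n11, n12, n14.
Unvisited dirty nodes (no longer demanded): n13.
Note the branch switch — demand abandons n13, which is never re-examined.

First demand of the output computes:
  n1 = absv(5) = 5
  n2 = max2(5, 5) = 5
  n3 = add(5, 5) = 10
  n4 = min2(5, 10) = 5
  n5 = min2(5, 5) = 5
  n6 = max2(5, 5) = 5
  n11 = if0(x3=5 -> else branch n4) = 5
  n12 = neg(5) = -5
  n13 = max2(-5, 5) = 5
  n14 = if0(n6=5 -> else branch n13) = 5

After the edit, cleaning proceeds:
  n1: a read changed (x3 5->0) — executes, giving 0.
  n2: a read changed (n1 5->0; x3 5->0) — executes, giving 0.
  n3: a read changed (n2 5->0; n2 5->0) — executes, giving 0.
  n4: a read changed (n1 5->0; n3 10->0) — executes, giving 0.
  n5: a read changed (n4 5->0; n2 5->0) — executes, giving 0.
  n6: a read changed (n4 5->0; n5 5->0) — executes, giving 0.
  n10: had never run; runs now, result 0.
  n11: a read changed (x3 5->0; n4 5->0) — executes, giving 0.
  n12: a read changed (n11 5->0) — executes, giving 0.
  n13: stays stale; no demand reaches it after the flip.
  n14: a read changed (n6 5->0) — executes, giving 0.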